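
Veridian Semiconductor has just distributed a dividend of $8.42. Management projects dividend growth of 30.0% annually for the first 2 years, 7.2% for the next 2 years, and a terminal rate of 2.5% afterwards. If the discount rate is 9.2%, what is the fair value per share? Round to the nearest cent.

Three-stage DDM. Project D₁…D_4; terminal Gordon value at t=4 with g = 0.025; discount at r = 0.092.
D_1 = 10.9460
D_2 = 14.2298
D_3 = 15.2543
D_4 = 16.3527
TV_4 = 16.7615/(0.092−0.025) = 250.1713
P₀ = Σ Dₜ/(1+r)ᵗ + TV_4/(1+r)^4 = 221.1043

$221.10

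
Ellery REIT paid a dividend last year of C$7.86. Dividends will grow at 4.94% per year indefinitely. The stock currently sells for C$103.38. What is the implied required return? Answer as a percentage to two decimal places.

Rearranging the constant-growth DDM: r = D₁/P₀ + g.
D₁ = 7.86 × (1 + 0.0494) = 8.2483.
r = 8.2483 / 103.38 + 0.0494 = 0.07979 + 0.0494 = 0.12919

12.92%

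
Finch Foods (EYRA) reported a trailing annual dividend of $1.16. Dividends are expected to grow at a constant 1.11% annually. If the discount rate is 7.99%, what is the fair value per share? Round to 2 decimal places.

$17.05

Gordon growth model: P₀ = D₁/(r − g). D₁ = 1.16 × (1 + 0.0111) = 1.1729.
P₀ = 1.1729 / (0.0799 − 0.0111) = 1.1729 / 0.0688 = 17.0476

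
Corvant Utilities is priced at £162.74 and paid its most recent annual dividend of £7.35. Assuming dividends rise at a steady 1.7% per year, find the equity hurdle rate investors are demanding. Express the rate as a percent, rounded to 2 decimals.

6.29%

Rearranging the constant-growth DDM: r = D₁/P₀ + g.
D₁ = 7.35 × (1 + 0.017) = 7.4749.
r = 7.4749 / 162.74 + 0.017 = 0.04593 + 0.017 = 0.06293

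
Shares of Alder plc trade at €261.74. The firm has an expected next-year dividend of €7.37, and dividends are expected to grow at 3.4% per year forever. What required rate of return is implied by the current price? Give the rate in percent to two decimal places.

6.22%

Rearranging the constant-growth DDM: r = D₁/P₀ + g.
r = 7.3700 / 261.74 + 0.034 = 0.02816 + 0.034 = 0.06216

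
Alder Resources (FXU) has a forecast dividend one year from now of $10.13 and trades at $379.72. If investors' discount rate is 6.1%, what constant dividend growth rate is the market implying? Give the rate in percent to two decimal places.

From P₀ = D₁/(r − g), the implied growth is g = r − D₁/P₀.
g = 0.061 − 10.13/379.72 = 0.061 − 0.02668 = 0.03432

3.43%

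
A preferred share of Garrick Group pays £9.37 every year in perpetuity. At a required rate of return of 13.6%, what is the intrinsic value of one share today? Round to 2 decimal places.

Zero-growth DDM (perpetuity): P₀ = D/r = 9.37 / 0.136 = 68.8971

£68.90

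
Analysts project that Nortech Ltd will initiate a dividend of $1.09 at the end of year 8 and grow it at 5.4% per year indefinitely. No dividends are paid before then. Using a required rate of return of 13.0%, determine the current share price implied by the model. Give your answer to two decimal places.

Deferred-dividend DDM. At t=7 the remaining stream is a growing perpetuity with first payment D_8 = 1.09.
V_7 = D_8/(r−g) = 1.09/(0.13−0.054) = 14.3421
P₀ = V_7/(1+r)^7 = 14.3421/(1+0.13)^7 = 6.0963

$6.10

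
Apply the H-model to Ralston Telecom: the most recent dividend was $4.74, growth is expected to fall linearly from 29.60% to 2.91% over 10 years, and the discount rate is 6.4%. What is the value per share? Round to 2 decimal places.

H-model: P₀ = D₀[(1+g_L) + H(g_S−g_L)]/(r−g_L), with H = 10/2 = 5.
P₀ = 4.74 × [(1+0.0291) + 5×(0.296−0.0291)] / (0.064−0.0291)
   = 4.74 × 2.3636 / 0.0349 = 321.0162

$321.02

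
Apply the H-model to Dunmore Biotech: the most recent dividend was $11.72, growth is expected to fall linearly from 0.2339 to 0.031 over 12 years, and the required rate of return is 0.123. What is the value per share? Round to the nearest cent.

H-model: P₀ = D₀[(1+g_L) + H(g_S−g_L)]/(r−g_L), with H = 12/2 = 6.
P₀ = 11.72 × [(1+0.031) + 6×(0.2339−0.031)] / (0.123−0.031)
   = 11.72 × 2.2484 / 0.092 = 286.4266

$286.43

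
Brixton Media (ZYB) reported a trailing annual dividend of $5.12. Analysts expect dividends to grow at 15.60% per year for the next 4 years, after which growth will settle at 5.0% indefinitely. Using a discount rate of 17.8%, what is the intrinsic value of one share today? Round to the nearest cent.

Two-stage DDM. Project D₁…D_4 at 0.156, terminal growth 0.05, discount at r = 0.178.
D_1 = 5.9187
D_2 = 6.8420
D_3 = 7.9094
D_4 = 9.1433
Terminal value at t=4: TV = D_5/(r−g) = 9.6004/(0.178−0.05) = 75.0033
P₀ = 5.9187/(1+0.178)^1 + 6.8420/(1+0.178)^2 + 7.9094/(1+0.178)^3 + 9.1433/(1+0.178)^4 + 75.0033/(1+0.178)^4 = 58.4908

$58.49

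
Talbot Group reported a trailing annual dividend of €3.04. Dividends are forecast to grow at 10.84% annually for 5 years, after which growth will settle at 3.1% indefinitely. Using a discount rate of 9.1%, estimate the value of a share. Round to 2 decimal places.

€72.48

Two-stage DDM. Project D₁…D_5 at 0.1084, terminal growth 0.031, discount at r = 0.091.
D_1 = 3.3695
D_2 = 3.7348
D_3 = 4.1396
D_4 = 4.5884
D_5 = 5.0858
Terminal value at t=5: TV = D_6/(r−g) = 5.2434/(0.091−0.031) = 87.3904
P₀ = 3.3695/(1+0.091)^1 + 3.7348/(1+0.091)^2 + 4.1396/(1+0.091)^3 + 4.5884/(1+0.091)^4 + 5.0858/(1+0.091)^5 + 87.3904/(1+0.091)^5 = 72.4808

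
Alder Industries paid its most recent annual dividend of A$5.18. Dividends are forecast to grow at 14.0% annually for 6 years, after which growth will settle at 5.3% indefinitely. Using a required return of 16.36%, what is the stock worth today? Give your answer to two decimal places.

Two-stage DDM. Project D₁…D_6 at 0.14, terminal growth 0.053, discount at r = 0.1636.
D_1 = 5.9052
D_2 = 6.7319
D_3 = 7.6744
D_4 = 8.7488
D_5 = 9.9736
D_6 = 11.3700
Terminal value at t=6: TV = D_7/(r−g) = 11.9726/(0.1636−0.053) = 108.2510
P₀ = 5.9052/(1+0.1636)^1 + 6.7319/(1+0.1636)^2 + 7.6744/(1+0.1636)^3 + 8.7488/(1+0.1636)^4 + 9.9736/(1+0.1636)^5 + 11.3700/(1+0.1636)^6 + 108.2510/(1+0.1636)^6 = 72.5592

A$72.56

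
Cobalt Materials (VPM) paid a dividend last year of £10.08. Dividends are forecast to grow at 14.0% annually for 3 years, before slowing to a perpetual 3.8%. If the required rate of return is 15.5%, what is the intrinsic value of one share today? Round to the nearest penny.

Two-stage DDM. Project D₁…D_3 at 0.14, terminal growth 0.038, discount at r = 0.155.
D_1 = 11.4912
D_2 = 13.1000
D_3 = 14.9340
Terminal value at t=3: TV = D_4/(r−g) = 15.5015/(0.155−0.038) = 132.4911
P₀ = 11.4912/(1+0.155)^1 + 13.1000/(1+0.155)^2 + 14.9340/(1+0.155)^3 + 132.4911/(1+0.155)^3 = 115.4499

£115.45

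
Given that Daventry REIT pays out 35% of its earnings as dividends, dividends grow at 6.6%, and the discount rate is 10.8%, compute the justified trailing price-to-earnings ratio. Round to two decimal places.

8.88

Justified trailing P/E = b(1+g)/(r−g) = 0.35×(1+0.066)/(0.108−0.066) = 8.8833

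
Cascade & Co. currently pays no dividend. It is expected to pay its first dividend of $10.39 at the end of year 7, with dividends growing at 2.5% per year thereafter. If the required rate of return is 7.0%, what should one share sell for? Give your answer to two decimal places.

Deferred-dividend DDM. At t=6 the remaining stream is a growing perpetuity with first payment D_7 = 10.39.
V_6 = D_7/(r−g) = 10.39/(0.07−0.025) = 230.8889
P₀ = V_6/(1+r)^6 = 230.8889/(1+0.07)^6 = 153.8510

$153.85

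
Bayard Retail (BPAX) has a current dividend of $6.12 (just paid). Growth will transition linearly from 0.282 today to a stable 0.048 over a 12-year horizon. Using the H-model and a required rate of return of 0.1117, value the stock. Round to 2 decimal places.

$235.58

H-model: P₀ = D₀[(1+g_L) + H(g_S−g_L)]/(r−g_L), with H = 12/2 = 6.
P₀ = 6.12 × [(1+0.048) + 6×(0.282−0.048)] / (0.1117−0.048)
   = 6.12 × 2.4520 / 0.0637 = 235.5768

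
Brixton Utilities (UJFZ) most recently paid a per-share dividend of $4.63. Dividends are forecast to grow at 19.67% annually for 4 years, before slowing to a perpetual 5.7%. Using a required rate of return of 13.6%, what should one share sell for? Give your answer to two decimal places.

Two-stage DDM. Project D₁…D_4 at 0.1967, terminal growth 0.057, discount at r = 0.136.
D_1 = 5.5407
D_2 = 6.6306
D_3 = 7.9348
D_4 = 9.4956
Terminal value at t=4: TV = D_5/(r−g) = 10.0368/(0.136−0.057) = 127.0486
P₀ = 5.5407/(1+0.136)^1 + 6.6306/(1+0.136)^2 + 7.9348/(1+0.136)^3 + 9.4956/(1+0.136)^4 + 127.0486/(1+0.136)^4 = 97.4178

$97.42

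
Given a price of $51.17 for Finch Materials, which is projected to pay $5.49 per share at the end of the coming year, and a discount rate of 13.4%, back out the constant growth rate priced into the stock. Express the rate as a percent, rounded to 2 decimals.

2.67%

From P₀ = D₁/(r − g), the implied growth is g = r − D₁/P₀.
g = 0.134 − 5.49/51.17 = 0.134 − 0.10729 = 0.02671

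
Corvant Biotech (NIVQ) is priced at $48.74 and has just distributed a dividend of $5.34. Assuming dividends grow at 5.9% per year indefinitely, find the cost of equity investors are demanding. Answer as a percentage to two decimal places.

Rearranging the constant-growth DDM: r = D₁/P₀ + g.
D₁ = 5.34 × (1 + 0.059) = 5.6551.
r = 5.6551 / 48.74 + 0.059 = 0.11603 + 0.059 = 0.17503

17.50%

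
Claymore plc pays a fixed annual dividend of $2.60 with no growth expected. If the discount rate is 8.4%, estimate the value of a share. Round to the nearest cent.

Zero-growth DDM (perpetuity): P₀ = D/r = 2.60 / 0.084 = 30.9524

$30.95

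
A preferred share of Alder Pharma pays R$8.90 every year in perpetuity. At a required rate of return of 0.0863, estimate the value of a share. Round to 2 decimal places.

R$103.13

Zero-growth DDM (perpetuity): P₀ = D/r = 8.90 / 0.0863 = 103.1286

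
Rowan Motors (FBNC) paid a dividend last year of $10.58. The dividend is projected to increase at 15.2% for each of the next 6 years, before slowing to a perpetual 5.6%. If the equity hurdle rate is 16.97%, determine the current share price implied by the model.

$149.87

Two-stage DDM. Project D₁…D_6 at 0.152, terminal growth 0.056, discount at r = 0.1697.
D_1 = 12.1882
D_2 = 14.0408
D_3 = 16.1750
D_4 = 18.6335
D_5 = 21.4658
D_6 = 24.7287
Terminal value at t=6: TV = D_7/(r−g) = 26.1135/(0.1697−0.056) = 229.6699
P₀ = 12.1882/(1+0.1697)^1 + 14.0408/(1+0.1697)^2 + 16.1750/(1+0.1697)^3 + 18.6335/(1+0.1697)^4 + 21.4658/(1+0.1697)^5 + 24.7287/(1+0.1697)^6 + 229.6699/(1+0.1697)^6 = 149.8735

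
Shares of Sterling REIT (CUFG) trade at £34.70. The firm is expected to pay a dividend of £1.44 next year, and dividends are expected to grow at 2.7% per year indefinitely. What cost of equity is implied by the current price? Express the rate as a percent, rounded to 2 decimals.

Rearranging the constant-growth DDM: r = D₁/P₀ + g.
r = 1.4400 / 34.70 + 0.027 = 0.04150 + 0.027 = 0.06850

6.85%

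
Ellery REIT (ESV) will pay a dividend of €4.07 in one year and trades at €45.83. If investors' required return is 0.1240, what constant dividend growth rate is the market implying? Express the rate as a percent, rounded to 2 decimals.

3.52%

From P₀ = D₁/(r − g), the implied growth is g = r − D₁/P₀.
g = 0.124 − 4.07/45.83 = 0.124 − 0.08881 = 0.03519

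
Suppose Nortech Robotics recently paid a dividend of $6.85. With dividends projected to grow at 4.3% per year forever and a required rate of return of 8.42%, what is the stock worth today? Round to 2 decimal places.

Gordon growth model: P₀ = D₁/(r − g). D₁ = 6.85 × (1 + 0.043) = 7.1445.
P₀ = 7.1445 / (0.0842 − 0.043) = 7.1445 / 0.0412 = 173.4114

$173.41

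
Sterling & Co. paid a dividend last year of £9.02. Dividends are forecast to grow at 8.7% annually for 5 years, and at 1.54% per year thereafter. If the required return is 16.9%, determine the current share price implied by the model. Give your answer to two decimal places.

£77.90

Two-stage DDM. Project D₁…D_5 at 0.087, terminal growth 0.0154, discount at r = 0.169.
D_1 = 9.8047
D_2 = 10.6578
D_3 = 11.5850
D_4 = 12.5929
D_5 = 13.6884
Terminal value at t=5: TV = D_6/(r−g) = 13.8993/(0.169−0.0154) = 90.4899
P₀ = 9.8047/(1+0.169)^1 + 10.6578/(1+0.169)^2 + 11.5850/(1+0.169)^3 + 12.5929/(1+0.169)^4 + 13.6884/(1+0.169)^5 + 90.4899/(1+0.169)^5 = 77.9019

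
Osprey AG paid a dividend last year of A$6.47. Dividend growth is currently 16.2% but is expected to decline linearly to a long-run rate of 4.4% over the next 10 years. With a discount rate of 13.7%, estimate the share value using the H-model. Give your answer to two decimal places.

H-model: P₀ = D₀[(1+g_L) + H(g_S−g_L)]/(r−g_L), with H = 10/2 = 5.
P₀ = 6.47 × [(1+0.044) + 5×(0.162−0.044)] / (0.137−0.044)
   = 6.47 × 1.6340 / 0.093 = 113.6772

A$113.68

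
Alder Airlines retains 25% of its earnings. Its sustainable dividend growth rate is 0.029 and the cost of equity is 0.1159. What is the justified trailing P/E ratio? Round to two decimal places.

Payout ratio b = 1 − 0.25 = 0.75.
Justified trailing P/E = b(1+g)/(r−g) = 0.75×(1+0.029)/(0.1159−0.029) = 8.8809

8.88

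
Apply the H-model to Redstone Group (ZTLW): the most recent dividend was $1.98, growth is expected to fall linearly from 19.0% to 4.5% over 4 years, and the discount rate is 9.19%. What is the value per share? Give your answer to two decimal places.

H-model: P₀ = D₀[(1+g_L) + H(g_S−g_L)]/(r−g_L), with H = 4/2 = 2.
P₀ = 1.98 × [(1+0.045) + 2×(0.19−0.045)] / (0.0919−0.045)
   = 1.98 × 1.3350 / 0.0469 = 56.3603

$56.36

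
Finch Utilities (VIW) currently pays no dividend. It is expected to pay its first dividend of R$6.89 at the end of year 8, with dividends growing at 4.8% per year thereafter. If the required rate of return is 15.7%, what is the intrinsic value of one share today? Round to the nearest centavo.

Deferred-dividend DDM. At t=7 the remaining stream is a growing perpetuity with first payment D_8 = 6.89.
V_7 = D_8/(r−g) = 6.89/(0.157−0.048) = 63.2110
P₀ = V_7/(1+r)^7 = 63.2110/(1+0.157)^7 = 22.7750

R$22.78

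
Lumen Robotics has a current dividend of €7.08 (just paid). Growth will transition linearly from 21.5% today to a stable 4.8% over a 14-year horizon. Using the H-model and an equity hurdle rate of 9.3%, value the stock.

H-model: P₀ = D₀[(1+g_L) + H(g_S−g_L)]/(r−g_L), with H = 14/2 = 7.
P₀ = 7.08 × [(1+0.048) + 7×(0.215−0.048)] / (0.093−0.048)
   = 7.08 × 2.2170 / 0.045 = 348.8080

€348.81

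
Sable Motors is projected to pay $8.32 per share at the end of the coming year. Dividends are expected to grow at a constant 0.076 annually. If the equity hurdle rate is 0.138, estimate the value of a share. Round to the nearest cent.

$134.19

Gordon growth model: P₀ = D₁/(r − g), with D₁ = 8.32 given directly.
P₀ = 8.3200 / (0.138 − 0.076) = 8.3200 / 0.062 = 134.1935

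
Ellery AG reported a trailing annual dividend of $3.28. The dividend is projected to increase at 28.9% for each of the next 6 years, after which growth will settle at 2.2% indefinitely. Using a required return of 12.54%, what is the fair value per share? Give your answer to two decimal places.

$105.70

Two-stage DDM. Project D₁…D_6 at 0.289, terminal growth 0.022, discount at r = 0.1254.
D_1 = 4.2279
D_2 = 5.4498
D_3 = 7.0248
D_4 = 9.0549
D_5 = 11.6718
D_6 = 15.0450
Terminal value at t=6: TV = D_7/(r−g) = 15.3760/(0.1254−0.022) = 148.7037
P₀ = 4.2279/(1+0.1254)^1 + 5.4498/(1+0.1254)^2 + 7.0248/(1+0.1254)^3 + 9.0549/(1+0.1254)^4 + 11.6718/(1+0.1254)^5 + 15.0450/(1+0.1254)^6 + 148.7037/(1+0.1254)^6 = 105.6989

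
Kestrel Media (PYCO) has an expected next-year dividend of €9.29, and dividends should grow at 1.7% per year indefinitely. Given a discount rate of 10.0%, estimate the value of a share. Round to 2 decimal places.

Gordon growth model: P₀ = D₁/(r − g), with D₁ = 9.29 given directly.
P₀ = 9.2900 / (0.1 − 0.017) = 9.2900 / 0.083 = 111.9277

€111.93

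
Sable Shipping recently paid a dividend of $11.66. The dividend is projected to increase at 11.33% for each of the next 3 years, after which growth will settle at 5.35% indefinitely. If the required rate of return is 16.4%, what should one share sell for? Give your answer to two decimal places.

Two-stage DDM. Project D₁…D_3 at 0.1133, terminal growth 0.0535, discount at r = 0.164.
D_1 = 12.9811
D_2 = 14.4518
D_3 = 16.0892
Terminal value at t=3: TV = D_4/(r−g) = 16.9500/(0.164−0.0535) = 153.3937
P₀ = 12.9811/(1+0.164)^1 + 14.4518/(1+0.164)^2 + 16.0892/(1+0.164)^3 + 153.3937/(1+0.164)^3 = 129.2835

$129.28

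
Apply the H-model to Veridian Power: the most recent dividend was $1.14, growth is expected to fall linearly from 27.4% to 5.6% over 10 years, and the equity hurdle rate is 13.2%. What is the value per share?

$32.19

H-model: P₀ = D₀[(1+g_L) + H(g_S−g_L)]/(r−g_L), with H = 10/2 = 5.
P₀ = 1.14 × [(1+0.056) + 5×(0.274−0.056)] / (0.132−0.056)
   = 1.14 × 2.1460 / 0.076 = 32.1900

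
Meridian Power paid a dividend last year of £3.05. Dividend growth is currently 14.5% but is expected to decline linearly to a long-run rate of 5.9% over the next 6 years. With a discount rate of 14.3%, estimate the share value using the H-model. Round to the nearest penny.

£47.82

H-model: P₀ = D₀[(1+g_L) + H(g_S−g_L)]/(r−g_L), with H = 6/2 = 3.
P₀ = 3.05 × [(1+0.059) + 3×(0.145−0.059)] / (0.143−0.059)
   = 3.05 × 1.3170 / 0.084 = 47.8196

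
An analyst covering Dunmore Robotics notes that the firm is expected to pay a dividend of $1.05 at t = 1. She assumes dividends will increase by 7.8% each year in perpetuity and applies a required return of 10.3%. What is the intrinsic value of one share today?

$42.00

Gordon growth model: P₀ = D₁/(r − g), with D₁ = 1.05 given directly.
P₀ = 1.0500 / (0.103 − 0.078) = 1.0500 / 0.025 = 42.0000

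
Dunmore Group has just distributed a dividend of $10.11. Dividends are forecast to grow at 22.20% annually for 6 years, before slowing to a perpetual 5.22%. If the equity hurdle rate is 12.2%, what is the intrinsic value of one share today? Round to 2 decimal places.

Two-stage DDM. Project D₁…D_6 at 0.222, terminal growth 0.0522, discount at r = 0.122.
D_1 = 12.3544
D_2 = 15.0971
D_3 = 18.4487
D_4 = 22.5443
D_5 = 27.5491
D_6 = 33.6650
Terminal value at t=6: TV = D_7/(r−g) = 35.4223/(0.122−0.0522) = 507.4827
P₀ = 12.3544/(1+0.122)^1 + 15.0971/(1+0.122)^2 + 18.4487/(1+0.122)^3 + 22.5443/(1+0.122)^4 + 27.5491/(1+0.122)^5 + 33.6650/(1+0.122)^6 + 507.4827/(1+0.122)^6 = 337.0266

$337.03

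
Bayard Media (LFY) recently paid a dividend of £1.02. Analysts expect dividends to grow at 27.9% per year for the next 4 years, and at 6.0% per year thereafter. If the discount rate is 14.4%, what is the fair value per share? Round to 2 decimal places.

Two-stage DDM. Project D₁…D_4 at 0.279, terminal growth 0.06, discount at r = 0.144.
D_1 = 1.3046
D_2 = 1.6686
D_3 = 2.1341
D_4 = 2.7295
Terminal value at t=4: TV = D_5/(r−g) = 2.8933/(0.144−0.06) = 34.4436
P₀ = 1.3046/(1+0.144)^1 + 1.6686/(1+0.144)^2 + 2.1341/(1+0.144)^3 + 2.7295/(1+0.144)^4 + 34.4436/(1+0.144)^4 = 25.5440

£25.54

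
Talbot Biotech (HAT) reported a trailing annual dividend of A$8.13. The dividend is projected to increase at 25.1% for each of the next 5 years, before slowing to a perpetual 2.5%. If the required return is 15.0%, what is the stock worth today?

A$154.26

Two-stage DDM. Project D₁…D_5 at 0.251, terminal growth 0.025, discount at r = 0.15.
D_1 = 10.1706
D_2 = 12.7235
D_3 = 15.9170
D_4 = 19.9122
D_5 = 24.9102
Terminal value at t=5: TV = D_6/(r−g) = 25.5329/(0.15−0.025) = 204.2636
P₀ = 10.1706/(1+0.15)^1 + 12.7235/(1+0.15)^2 + 15.9170/(1+0.15)^3 + 19.9122/(1+0.15)^4 + 24.9102/(1+0.15)^5 + 204.2636/(1+0.15)^5 = 154.2553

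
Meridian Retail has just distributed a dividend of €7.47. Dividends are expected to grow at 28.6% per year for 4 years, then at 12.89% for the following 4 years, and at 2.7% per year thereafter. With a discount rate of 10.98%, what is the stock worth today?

Three-stage DDM. Project D₁…D_8; terminal Gordon value at t=8 with g = 0.027; discount at r = 0.1098.
D_1 = 9.6064
D_2 = 12.3539
D_3 = 15.8871
D_4 = 20.4308
D_5 = 23.0643
D_6 = 26.0373
D_7 = 29.3935
D_8 = 33.1823
TV_8 = 34.0782/(0.1098−0.027) = 411.5726
P₀ = Σ Dₜ/(1+r)ᵗ + TV_8/(1+r)^8 = 278.8575

€278.86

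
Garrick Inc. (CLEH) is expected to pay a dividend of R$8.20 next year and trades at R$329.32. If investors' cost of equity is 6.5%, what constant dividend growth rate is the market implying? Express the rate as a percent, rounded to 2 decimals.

From P₀ = D₁/(r − g), the implied growth is g = r − D₁/P₀.
g = 0.065 − 8.20/329.32 = 0.065 − 0.02490 = 0.04010

4.01%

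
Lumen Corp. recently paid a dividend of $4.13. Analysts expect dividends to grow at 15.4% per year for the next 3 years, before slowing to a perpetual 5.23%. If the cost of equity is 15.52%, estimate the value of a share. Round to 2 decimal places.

Two-stage DDM. Project D₁…D_3 at 0.154, terminal growth 0.0523, discount at r = 0.1552.
D_1 = 4.7660
D_2 = 5.5000
D_3 = 6.3470
Terminal value at t=3: TV = D_4/(r−g) = 6.6789/(0.1552−0.0523) = 64.9070
P₀ = 4.7660/(1+0.1552)^1 + 5.5000/(1+0.1552)^2 + 6.3470/(1+0.1552)^3 + 64.9070/(1+0.1552)^3 = 54.4680

$54.47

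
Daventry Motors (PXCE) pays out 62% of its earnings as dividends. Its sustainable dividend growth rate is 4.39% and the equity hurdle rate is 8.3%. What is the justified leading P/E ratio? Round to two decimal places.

15.86

Justified leading P/E = b/(r−g) = 0.62/(0.083−0.0439) = 15.8568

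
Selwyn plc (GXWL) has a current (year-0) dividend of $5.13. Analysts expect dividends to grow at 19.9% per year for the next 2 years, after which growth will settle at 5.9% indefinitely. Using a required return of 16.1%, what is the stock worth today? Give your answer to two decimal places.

$67.57

Two-stage DDM. Project D₁…D_2 at 0.199, terminal growth 0.059, discount at r = 0.161.
D_1 = 6.1509
D_2 = 7.3749
Terminal value at t=2: TV = D_3/(r−g) = 7.8100/(0.161−0.059) = 76.5687
P₀ = 6.1509/(1+0.161)^1 + 7.3749/(1+0.161)^2 + 76.5687/(1+0.161)^2 = 67.5743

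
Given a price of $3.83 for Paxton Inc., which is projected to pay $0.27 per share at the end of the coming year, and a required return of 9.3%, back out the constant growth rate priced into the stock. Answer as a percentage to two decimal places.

2.25%

From P₀ = D₁/(r − g), the implied growth is g = r − D₁/P₀.
g = 0.093 − 0.27/3.83 = 0.093 − 0.07050 = 0.02250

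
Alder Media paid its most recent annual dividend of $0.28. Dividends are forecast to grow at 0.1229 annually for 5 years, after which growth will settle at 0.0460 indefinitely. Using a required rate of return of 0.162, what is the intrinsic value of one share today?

$3.39

Two-stage DDM. Project D₁…D_5 at 0.1229, terminal growth 0.046, discount at r = 0.162.
D_1 = 0.3144
D_2 = 0.3531
D_3 = 0.3964
D_4 = 0.4452
D_5 = 0.4999
Terminal value at t=5: TV = D_6/(r−g) = 0.5229/(0.162−0.046) = 4.5075
P₀ = 0.3144/(1+0.162)^1 + 0.3531/(1+0.162)^2 + 0.3964/(1+0.162)^3 + 0.4452/(1+0.162)^4 + 0.4999/(1+0.162)^5 + 4.5075/(1+0.162)^5 = 3.3925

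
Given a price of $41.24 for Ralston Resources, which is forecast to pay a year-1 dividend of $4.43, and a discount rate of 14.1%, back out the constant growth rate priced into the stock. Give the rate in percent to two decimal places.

3.36%

From P₀ = D₁/(r − g), the implied growth is g = r − D₁/P₀.
g = 0.141 − 4.43/41.24 = 0.141 − 0.10742 = 0.03358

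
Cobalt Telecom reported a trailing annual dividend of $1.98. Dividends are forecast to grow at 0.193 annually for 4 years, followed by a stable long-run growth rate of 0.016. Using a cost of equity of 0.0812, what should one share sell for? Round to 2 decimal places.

$55.93

Two-stage DDM. Project D₁…D_4 at 0.193, terminal growth 0.016, discount at r = 0.0812.
D_1 = 2.3621
D_2 = 2.8180
D_3 = 3.3619
D_4 = 4.0108
Terminal value at t=4: TV = D_5/(r−g) = 4.0749/(0.0812−0.016) = 62.4990
P₀ = 2.3621/(1+0.0812)^1 + 2.8180/(1+0.0812)^2 + 3.3619/(1+0.0812)^3 + 4.0108/(1+0.0812)^4 + 62.4990/(1+0.0812)^4 = 55.9253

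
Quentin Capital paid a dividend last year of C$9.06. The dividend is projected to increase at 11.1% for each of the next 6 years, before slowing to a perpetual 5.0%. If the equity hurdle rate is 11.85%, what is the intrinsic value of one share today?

Two-stage DDM. Project D₁…D_6 at 0.111, terminal growth 0.05, discount at r = 0.1185.
D_1 = 10.0657
D_2 = 11.1829
D_3 = 12.4243
D_4 = 13.8033
D_5 = 15.3355
D_6 = 17.0378
Terminal value at t=6: TV = D_7/(r−g) = 17.8897/(0.1185−0.05) = 261.1628
P₀ = 10.0657/(1+0.1185)^1 + 11.1829/(1+0.1185)^2 + 12.4243/(1+0.1185)^3 + 13.8033/(1+0.1185)^4 + 15.3355/(1+0.1185)^5 + 17.0378/(1+0.1185)^6 + 261.1628/(1+0.1185)^6 = 186.4798

C$186.48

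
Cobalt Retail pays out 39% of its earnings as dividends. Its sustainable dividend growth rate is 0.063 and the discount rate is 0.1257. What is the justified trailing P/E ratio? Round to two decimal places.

6.61

Justified trailing P/E = b(1+g)/(r−g) = 0.39×(1+0.063)/(0.1257−0.063) = 6.6120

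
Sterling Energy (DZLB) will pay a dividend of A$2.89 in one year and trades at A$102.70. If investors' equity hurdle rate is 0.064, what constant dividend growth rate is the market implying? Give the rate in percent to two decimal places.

From P₀ = D₁/(r − g), the implied growth is g = r − D₁/P₀.
g = 0.064 − 2.89/102.70 = 0.064 − 0.02814 = 0.03586

3.59%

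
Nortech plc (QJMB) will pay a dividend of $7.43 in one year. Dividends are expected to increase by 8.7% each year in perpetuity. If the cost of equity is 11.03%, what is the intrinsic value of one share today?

Gordon growth model: P₀ = D₁/(r − g), with D₁ = 7.43 given directly.
P₀ = 7.4300 / (0.1103 − 0.087) = 7.4300 / 0.0233 = 318.8841

$318.88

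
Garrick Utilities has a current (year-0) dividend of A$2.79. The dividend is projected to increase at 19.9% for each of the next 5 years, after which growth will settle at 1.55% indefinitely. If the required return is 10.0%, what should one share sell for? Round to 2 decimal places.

Two-stage DDM. Project D₁…D_5 at 0.199, terminal growth 0.0155, discount at r = 0.1.
D_1 = 3.3452
D_2 = 4.0109
D_3 = 4.8091
D_4 = 5.7661
D_5 = 6.9135
Terminal value at t=5: TV = D_6/(r−g) = 7.0207/(0.1−0.0155) = 83.0851
P₀ = 3.3452/(1+0.1)^1 + 4.0109/(1+0.1)^2 + 4.8091/(1+0.1)^3 + 5.7661/(1+0.1)^4 + 6.9135/(1+0.1)^5 + 83.0851/(1+0.1)^5 = 69.7894

A$69.79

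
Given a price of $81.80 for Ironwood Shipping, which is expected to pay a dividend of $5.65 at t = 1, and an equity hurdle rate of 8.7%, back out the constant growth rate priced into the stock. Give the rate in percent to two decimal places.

1.79%

From P₀ = D₁/(r − g), the implied growth is g = r − D₁/P₀.
g = 0.087 − 5.65/81.80 = 0.087 − 0.06907 = 0.01793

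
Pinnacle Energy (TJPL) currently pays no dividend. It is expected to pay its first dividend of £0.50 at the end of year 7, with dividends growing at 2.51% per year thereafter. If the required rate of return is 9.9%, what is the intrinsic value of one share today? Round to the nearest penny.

£3.84

Deferred-dividend DDM. At t=6 the remaining stream is a growing perpetuity with first payment D_7 = 0.50.
V_6 = D_7/(r−g) = 0.50/(0.099−0.0251) = 6.7659
P₀ = V_6/(1+r)^6 = 6.7659/(1+0.099)^6 = 3.8401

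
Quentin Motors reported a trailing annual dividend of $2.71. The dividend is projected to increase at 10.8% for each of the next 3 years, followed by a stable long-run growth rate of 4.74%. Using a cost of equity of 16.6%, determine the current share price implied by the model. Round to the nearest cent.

$27.88

Two-stage DDM. Project D₁…D_3 at 0.108, terminal growth 0.0474, discount at r = 0.166.
D_1 = 3.0027
D_2 = 3.3270
D_3 = 3.6863
Terminal value at t=3: TV = D_4/(r−g) = 3.8610/(0.166−0.0474) = 32.5549
P₀ = 3.0027/(1+0.166)^1 + 3.3270/(1+0.166)^2 + 3.6863/(1+0.166)^3 + 32.5549/(1+0.166)^3 = 27.8839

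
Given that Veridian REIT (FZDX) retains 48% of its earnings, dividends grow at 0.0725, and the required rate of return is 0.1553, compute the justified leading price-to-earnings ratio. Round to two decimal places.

6.28

Payout ratio b = 1 − 0.48 = 0.52.
Justified leading P/E = b/(r−g) = 0.52/(0.1553−0.0725) = 6.2802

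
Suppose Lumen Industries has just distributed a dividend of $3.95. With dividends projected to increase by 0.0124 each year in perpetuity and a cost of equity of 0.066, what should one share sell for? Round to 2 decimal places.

Gordon growth model: P₀ = D₁/(r − g). D₁ = 3.95 × (1 + 0.0124) = 3.9990.
P₀ = 3.9990 / (0.066 − 0.0124) = 3.9990 / 0.0536 = 74.6078

$74.61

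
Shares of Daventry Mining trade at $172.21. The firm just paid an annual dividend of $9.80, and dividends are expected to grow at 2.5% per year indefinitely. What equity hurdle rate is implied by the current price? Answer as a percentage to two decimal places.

Rearranging the constant-growth DDM: r = D₁/P₀ + g.
D₁ = 9.80 × (1 + 0.025) = 10.0450.
r = 10.0450 / 172.21 + 0.025 = 0.05833 + 0.025 = 0.08333

8.33%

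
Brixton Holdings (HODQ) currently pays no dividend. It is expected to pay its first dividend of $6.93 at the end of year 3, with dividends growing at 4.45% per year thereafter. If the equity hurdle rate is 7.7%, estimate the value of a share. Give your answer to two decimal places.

Deferred-dividend DDM. At t=2 the remaining stream is a growing perpetuity with first payment D_3 = 6.93.
V_2 = D_3/(r−g) = 6.93/(0.077−0.0445) = 213.2308
P₀ = V_2/(1+r)^2 = 213.2308/(1+0.077)^2 = 183.8309

$183.83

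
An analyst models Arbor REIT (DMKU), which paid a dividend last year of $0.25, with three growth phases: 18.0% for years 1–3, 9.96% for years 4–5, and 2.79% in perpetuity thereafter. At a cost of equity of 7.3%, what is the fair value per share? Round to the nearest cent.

$9.56

Three-stage DDM. Project D₁…D_5; terminal Gordon value at t=5 with g = 0.0279; discount at r = 0.073.
D_1 = 0.2950
D_2 = 0.3481
D_3 = 0.4108
D_4 = 0.4517
D_5 = 0.4967
TV_5 = 0.5105/(0.073−0.0279) = 11.3196
P₀ = Σ Dₜ/(1+r)ᵗ + TV_5/(1+r)^5 = 9.5582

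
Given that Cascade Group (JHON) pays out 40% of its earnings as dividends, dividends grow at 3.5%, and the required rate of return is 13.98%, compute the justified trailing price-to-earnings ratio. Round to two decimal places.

3.95

Justified trailing P/E = b(1+g)/(r−g) = 0.40×(1+0.035)/(0.1398−0.035) = 3.9504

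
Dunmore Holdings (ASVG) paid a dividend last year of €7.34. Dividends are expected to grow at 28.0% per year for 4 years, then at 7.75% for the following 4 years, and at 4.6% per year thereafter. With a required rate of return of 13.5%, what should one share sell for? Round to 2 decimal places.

Three-stage DDM. Project D₁…D_8; terminal Gordon value at t=8 with g = 0.046; discount at r = 0.135.
D_1 = 9.3952
D_2 = 12.0259
D_3 = 15.3931
D_4 = 19.7032
D_5 = 21.2302
D_6 = 22.8755
D_7 = 24.6483
D_8 = 26.5586
TV_8 = 27.7803/(0.135−0.046) = 312.1381
P₀ = Σ Dₜ/(1+r)ᵗ + TV_8/(1+r)^8 = 195.1260

€195.13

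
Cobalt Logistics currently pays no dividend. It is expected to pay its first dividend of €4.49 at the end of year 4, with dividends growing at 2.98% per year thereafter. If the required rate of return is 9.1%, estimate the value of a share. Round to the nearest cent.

Deferred-dividend DDM. At t=3 the remaining stream is a growing perpetuity with first payment D_4 = 4.49.
V_3 = D_4/(r−g) = 4.49/(0.091−0.0298) = 73.3660
P₀ = V_3/(1+r)^3 = 73.3660/(1+0.091)^3 = 56.4964

€56.50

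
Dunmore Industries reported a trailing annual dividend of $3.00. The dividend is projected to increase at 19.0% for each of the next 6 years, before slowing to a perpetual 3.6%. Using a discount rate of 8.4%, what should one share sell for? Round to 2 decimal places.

$138.60

Two-stage DDM. Project D₁…D_6 at 0.19, terminal growth 0.036, discount at r = 0.084.
D_1 = 3.5700
D_2 = 4.2483
D_3 = 5.0555
D_4 = 6.0160
D_5 = 7.1591
D_6 = 8.5193
Terminal value at t=6: TV = D_7/(r−g) = 8.8260/(0.084−0.036) = 183.8745
P₀ = 3.5700/(1+0.084)^1 + 4.2483/(1+0.084)^2 + 5.0555/(1+0.084)^3 + 6.0160/(1+0.084)^4 + 7.1591/(1+0.084)^5 + 8.5193/(1+0.084)^6 + 183.8745/(1+0.084)^6 = 138.5989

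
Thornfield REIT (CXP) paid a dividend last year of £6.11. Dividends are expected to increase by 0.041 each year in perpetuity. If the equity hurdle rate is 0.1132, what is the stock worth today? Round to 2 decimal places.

Gordon growth model: P₀ = D₁/(r − g). D₁ = 6.11 × (1 + 0.041) = 6.3605.
P₀ = 6.3605 / (0.1132 − 0.041) = 6.3605 / 0.0722 = 88.0957

£88.10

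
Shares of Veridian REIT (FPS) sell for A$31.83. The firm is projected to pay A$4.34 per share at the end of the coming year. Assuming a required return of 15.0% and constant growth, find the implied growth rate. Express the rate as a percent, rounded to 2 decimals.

From P₀ = D₁/(r − g), the implied growth is g = r − D₁/P₀.
g = 0.15 − 4.34/31.83 = 0.15 − 0.13635 = 0.01365

1.37%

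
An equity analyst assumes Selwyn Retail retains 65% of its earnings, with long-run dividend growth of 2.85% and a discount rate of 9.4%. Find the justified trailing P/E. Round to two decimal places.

Payout ratio b = 1 − 0.65 = 0.35.
Justified trailing P/E = b(1+g)/(r−g) = 0.35×(1+0.0285)/(0.094−0.0285) = 5.4958

5.50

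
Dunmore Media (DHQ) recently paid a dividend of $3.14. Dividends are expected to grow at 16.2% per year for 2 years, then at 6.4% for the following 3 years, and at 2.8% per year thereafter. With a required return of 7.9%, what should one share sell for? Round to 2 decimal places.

$88.03

Three-stage DDM. Project D₁…D_5; terminal Gordon value at t=5 with g = 0.028; discount at r = 0.079.
D_1 = 3.6487
D_2 = 4.2398
D_3 = 4.5111
D_4 = 4.7998
D_5 = 5.1070
TV_5 = 5.2500/(0.079−0.028) = 102.9413
P₀ = Σ Dₜ/(1+r)ᵗ + TV_5/(1+r)^5 = 88.0326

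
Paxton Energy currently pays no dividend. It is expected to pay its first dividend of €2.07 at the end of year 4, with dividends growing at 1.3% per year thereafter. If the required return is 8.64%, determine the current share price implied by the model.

Deferred-dividend DDM. At t=3 the remaining stream is a growing perpetuity with first payment D_4 = 2.07.
V_3 = D_4/(r−g) = 2.07/(0.0864−0.013) = 28.2016
P₀ = V_3/(1+r)^3 = 28.2016/(1+0.0864)^3 = 21.9940

€21.99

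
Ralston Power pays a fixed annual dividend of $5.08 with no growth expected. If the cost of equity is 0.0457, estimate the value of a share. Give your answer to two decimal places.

Zero-growth DDM (perpetuity): P₀ = D/r = 5.08 / 0.0457 = 111.1597

$111.16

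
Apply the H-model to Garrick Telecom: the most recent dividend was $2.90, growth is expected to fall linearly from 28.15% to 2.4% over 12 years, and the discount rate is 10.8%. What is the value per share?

$88.69

H-model: P₀ = D₀[(1+g_L) + H(g_S−g_L)]/(r−g_L), with H = 12/2 = 6.
P₀ = 2.90 × [(1+0.024) + 6×(0.2815−0.024)] / (0.108−0.024)
   = 2.90 × 2.5690 / 0.084 = 88.6917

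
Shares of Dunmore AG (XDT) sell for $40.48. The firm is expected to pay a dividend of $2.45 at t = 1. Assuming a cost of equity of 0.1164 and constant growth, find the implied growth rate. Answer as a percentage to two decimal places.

5.59%

From P₀ = D₁/(r − g), the implied growth is g = r − D₁/P₀.
g = 0.1164 − 2.45/40.48 = 0.1164 − 0.06052 = 0.05588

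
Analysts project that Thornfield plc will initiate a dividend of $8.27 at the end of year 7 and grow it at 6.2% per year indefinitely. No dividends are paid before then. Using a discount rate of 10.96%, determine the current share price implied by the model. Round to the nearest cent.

Deferred-dividend DDM. At t=6 the remaining stream is a growing perpetuity with first payment D_7 = 8.27.
V_6 = D_7/(r−g) = 8.27/(0.1096−0.062) = 173.7395
P₀ = V_6/(1+r)^6 = 173.7395/(1+0.1096)^6 = 93.0893

$93.09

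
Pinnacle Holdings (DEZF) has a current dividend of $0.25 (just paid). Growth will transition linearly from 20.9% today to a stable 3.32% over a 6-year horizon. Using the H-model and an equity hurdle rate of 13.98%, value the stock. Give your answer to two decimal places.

H-model: P₀ = D₀[(1+g_L) + H(g_S−g_L)]/(r−g_L), with H = 6/2 = 3.
P₀ = 0.25 × [(1+0.0332) + 3×(0.209−0.0332)] / (0.1398−0.0332)
   = 0.25 × 1.5606 / 0.1066 = 3.6599

$3.66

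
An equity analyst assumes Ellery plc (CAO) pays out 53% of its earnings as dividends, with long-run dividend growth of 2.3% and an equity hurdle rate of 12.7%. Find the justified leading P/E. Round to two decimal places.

5.10

Justified leading P/E = b/(r−g) = 0.53/(0.127−0.023) = 5.0962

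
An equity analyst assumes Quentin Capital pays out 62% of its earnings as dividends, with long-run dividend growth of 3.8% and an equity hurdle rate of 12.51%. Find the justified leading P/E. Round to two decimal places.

Justified leading P/E = b/(r−g) = 0.62/(0.1251−0.038) = 7.1183

7.12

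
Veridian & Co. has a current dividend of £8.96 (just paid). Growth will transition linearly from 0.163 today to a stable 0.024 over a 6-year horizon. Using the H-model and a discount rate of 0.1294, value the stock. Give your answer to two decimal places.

H-model: P₀ = D₀[(1+g_L) + H(g_S−g_L)]/(r−g_L), with H = 6/2 = 3.
P₀ = 8.96 × [(1+0.024) + 3×(0.163−0.024)] / (0.1294−0.024)
   = 8.96 × 1.4410 / 0.1054 = 122.4987

£122.50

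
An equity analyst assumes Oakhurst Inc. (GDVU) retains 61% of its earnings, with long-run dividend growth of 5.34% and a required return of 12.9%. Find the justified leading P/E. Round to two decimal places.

Payout ratio b = 1 − 0.61 = 0.39.
Justified leading P/E = b/(r−g) = 0.39/(0.129−0.0534) = 5.1587

5.16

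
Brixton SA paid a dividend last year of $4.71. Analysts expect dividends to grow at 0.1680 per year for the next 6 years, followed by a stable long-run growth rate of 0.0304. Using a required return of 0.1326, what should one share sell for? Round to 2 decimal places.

$88.64

Two-stage DDM. Project D₁…D_6 at 0.168, terminal growth 0.0304, discount at r = 0.1326.
D_1 = 5.5013
D_2 = 6.4255
D_3 = 7.5050
D_4 = 8.7658
D_5 = 10.2385
D_6 = 11.9585
Terminal value at t=6: TV = D_7/(r−g) = 12.3221/(0.1326−0.0304) = 120.5682
P₀ = 5.5013/(1+0.1326)^1 + 6.4255/(1+0.1326)^2 + 7.5050/(1+0.1326)^3 + 8.7658/(1+0.1326)^4 + 10.2385/(1+0.1326)^5 + 11.9585/(1+0.1326)^6 + 120.5682/(1+0.1326)^6 = 88.6357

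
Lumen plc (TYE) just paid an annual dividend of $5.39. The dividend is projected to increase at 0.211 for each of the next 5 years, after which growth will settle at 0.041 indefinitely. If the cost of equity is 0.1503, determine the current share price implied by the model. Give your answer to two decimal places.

Two-stage DDM. Project D₁…D_5 at 0.211, terminal growth 0.041, discount at r = 0.1503.
D_1 = 6.5273
D_2 = 7.9045
D_3 = 9.5724
D_4 = 11.5922
D_5 = 14.0381
Terminal value at t=5: TV = D_6/(r−g) = 14.6137/(0.1503−0.041) = 133.7027
P₀ = 6.5273/(1+0.1503)^1 + 7.9045/(1+0.1503)^2 + 9.5724/(1+0.1503)^3 + 11.5922/(1+0.1503)^4 + 14.0381/(1+0.1503)^5 + 133.7027/(1+0.1503)^5 = 97.9159

$97.92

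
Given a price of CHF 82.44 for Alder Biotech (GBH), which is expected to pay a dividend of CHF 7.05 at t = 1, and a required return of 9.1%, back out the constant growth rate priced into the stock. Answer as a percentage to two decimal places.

0.55%

From P₀ = D₁/(r − g), the implied growth is g = r − D₁/P₀.
g = 0.091 − 7.05/82.44 = 0.091 − 0.08552 = 0.00548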